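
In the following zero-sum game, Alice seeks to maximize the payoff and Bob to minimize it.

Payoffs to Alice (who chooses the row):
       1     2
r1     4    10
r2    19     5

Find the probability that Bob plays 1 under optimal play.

Row minima are 4 and 5, so Alice's maximin is 5; column maxima are 19 and 10, so Bob's minimax is 10. These differ, so the equilibrium is in mixed strategies.
Let Bob play 1 with probability q. Alice is indifferent when 4q + 10(1−q) = 19q + 5(1−q), giving q = 1/4.

1/4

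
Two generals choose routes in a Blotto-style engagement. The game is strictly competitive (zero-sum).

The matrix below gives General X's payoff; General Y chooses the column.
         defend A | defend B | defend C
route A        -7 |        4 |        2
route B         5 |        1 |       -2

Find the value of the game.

-1/4

Column defend B is strictly dominated by defend C for General Y (it gives General X more in every row).
The remaining 2×2 game on (route A, route B) × (defend A, defend C) has no saddle point. Let General X play route A with probability p; indifference gives −7p + 5(1−p) = 2p − 2(1−p), so p = 7/16.
Similarly General Y's optimal q on defend A is 1/4, and the value is -7·(1/4) + (2)·(3/4) = -1/4.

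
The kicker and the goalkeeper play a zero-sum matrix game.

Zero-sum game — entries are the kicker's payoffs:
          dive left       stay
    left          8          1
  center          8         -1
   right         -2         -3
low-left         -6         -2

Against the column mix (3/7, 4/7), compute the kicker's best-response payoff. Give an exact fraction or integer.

left: (8)·(3/7) + (1)·(4/7) = 4.
center: (8)·(3/7) + (-1)·(4/7) = 20/7.
right: (-2)·(3/7) + (-3)·(4/7) = -18/7.
low-left: (-6)·(3/7) + (-2)·(4/7) = -26/7.
The best pure response is left with expected payoff 4.

4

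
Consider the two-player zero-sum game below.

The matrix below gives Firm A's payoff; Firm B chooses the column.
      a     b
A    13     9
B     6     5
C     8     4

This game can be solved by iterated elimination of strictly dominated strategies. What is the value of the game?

9

Row C is strictly dominated by row A (13>8, 9>4); eliminate C.
Column a is strictly dominated by b for Firm B (9<13, 5<6); eliminate a.
Row B is strictly dominated by row A (9>5); eliminate B.
Only (A, b) remains, with payoff 9.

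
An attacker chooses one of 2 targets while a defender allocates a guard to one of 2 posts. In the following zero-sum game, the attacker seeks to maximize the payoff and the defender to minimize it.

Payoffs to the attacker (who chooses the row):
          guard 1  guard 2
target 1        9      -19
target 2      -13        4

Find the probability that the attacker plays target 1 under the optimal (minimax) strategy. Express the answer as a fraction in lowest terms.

Row minima are -19 and -13, so the attacker's maximin is -13; column maxima are 9 and 4, so the defender's minimax is 4. These differ, so the equilibrium is in mixed strategies.
Let the attacker play target 1 with probability p. The defender is indifferent when 9p − 13(1−p) = −19p + 4(1−p), giving p = 17/45.

17/45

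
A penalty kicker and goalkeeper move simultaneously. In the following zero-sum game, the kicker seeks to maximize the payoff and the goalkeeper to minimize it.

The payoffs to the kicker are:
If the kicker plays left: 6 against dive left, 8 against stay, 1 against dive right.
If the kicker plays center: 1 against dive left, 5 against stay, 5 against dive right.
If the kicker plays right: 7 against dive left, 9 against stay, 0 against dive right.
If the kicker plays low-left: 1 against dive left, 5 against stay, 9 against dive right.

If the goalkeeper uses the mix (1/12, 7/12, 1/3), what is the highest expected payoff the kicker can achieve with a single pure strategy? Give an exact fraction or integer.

6

left: (6)·(1/12) + (8)·(7/12) + (1)·(1/3) = 11/2.
center: (1)·(1/12) + (5)·(7/12) + (5)·(1/3) = 14/3.
right: (7)·(1/12) + (9)·(7/12) + (0)·(1/3) = 35/6.
low-left: (1)·(1/12) + (5)·(7/12) + (9)·(1/3) = 6.
The best pure response is low-left with expected payoff 6.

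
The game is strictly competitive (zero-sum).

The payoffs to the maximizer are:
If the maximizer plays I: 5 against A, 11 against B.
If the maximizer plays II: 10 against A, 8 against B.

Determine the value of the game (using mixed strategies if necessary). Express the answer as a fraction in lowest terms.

Row minima are 5 and 8, so the maximizer's maximin is 8; column maxima are 10 and 11, so the minimizer's minimax is 10. These differ, so the equilibrium is in mixed strategies.
Let the maximizer play I with probability p. The minimizer is indifferent when 5p + 10(1−p) = 11p + 8(1−p), giving p = 1/4.
Let the minimizer play A with probability q. The maximizer is indifferent when 5q + 11(1−q) = 10q + 8(1−q), giving q = 3/8.
The value is 5·(3/8) + (11)·(5/8) = 35/4.

35/4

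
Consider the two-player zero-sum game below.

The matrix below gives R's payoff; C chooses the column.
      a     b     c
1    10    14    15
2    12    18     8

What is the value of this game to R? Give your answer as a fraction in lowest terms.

Column b is strictly dominated by a for C (it gives R more in every row).
The remaining 2×2 game on (1, 2) × (a, c) has no saddle point. Let R play 1 with probability p; indifference gives 10p + 12(1−p) = 15p + 8(1−p), so p = 4/9.
Similarly C's optimal q on a is 7/9, and the value is 10·(7/9) + (15)·(2/9) = 100/9.

100/9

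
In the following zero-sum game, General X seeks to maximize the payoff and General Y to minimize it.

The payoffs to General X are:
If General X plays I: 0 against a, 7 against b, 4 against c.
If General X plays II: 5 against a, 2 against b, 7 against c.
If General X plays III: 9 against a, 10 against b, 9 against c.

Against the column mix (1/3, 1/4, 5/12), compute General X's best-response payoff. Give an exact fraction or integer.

I: (0)·(1/3) + (7)·(1/4) + (4)·(5/12) = 41/12.
II: (5)·(1/3) + (2)·(1/4) + (7)·(5/12) = 61/12.
III: (9)·(1/3) + (10)·(1/4) + (9)·(5/12) = 37/4.
The best pure response is III with expected payoff 37/4.

37/4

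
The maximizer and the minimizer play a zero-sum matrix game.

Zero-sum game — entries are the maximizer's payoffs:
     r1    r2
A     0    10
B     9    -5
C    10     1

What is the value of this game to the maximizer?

Row B is strictly dominated by row C, so the maximizer never plays it.
The remaining 2×2 game on (A, C) × (r1, r2) has no saddle point. Let the maximizer play A with probability p; indifference gives 10(1−p) = 10p + (1−p), so p = 9/19.
Similarly the minimizer's optimal q on r1 is 9/19, and the value is 0·(9/19) + (10)·(10/19) = 100/19.

100/19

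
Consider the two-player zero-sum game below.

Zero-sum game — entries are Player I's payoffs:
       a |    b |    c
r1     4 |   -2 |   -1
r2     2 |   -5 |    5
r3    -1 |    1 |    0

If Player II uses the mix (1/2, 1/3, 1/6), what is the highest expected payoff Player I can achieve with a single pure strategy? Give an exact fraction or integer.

7/6

r1: (4)·(1/2) + (-2)·(1/3) + (-1)·(1/6) = 7/6.
r2: (2)·(1/2) + (-5)·(1/3) + (5)·(1/6) = 1/6.
r3: (-1)·(1/2) + (1)·(1/3) + (0)·(1/6) = -1/6.
The best pure response is r1 with expected payoff 7/6.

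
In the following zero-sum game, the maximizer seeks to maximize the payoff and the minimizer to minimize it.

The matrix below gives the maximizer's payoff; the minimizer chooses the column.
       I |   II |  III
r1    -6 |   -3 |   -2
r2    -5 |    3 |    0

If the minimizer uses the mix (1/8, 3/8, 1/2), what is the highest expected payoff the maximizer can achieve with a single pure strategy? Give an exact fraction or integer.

r1: (-6)·(1/8) + (-3)·(3/8) + (-2)·(1/2) = -23/8.
r2: (-5)·(1/8) + (3)·(3/8) + (0)·(1/2) = 1/2.
The best pure response is r2 with expected payoff 1/2.

1/2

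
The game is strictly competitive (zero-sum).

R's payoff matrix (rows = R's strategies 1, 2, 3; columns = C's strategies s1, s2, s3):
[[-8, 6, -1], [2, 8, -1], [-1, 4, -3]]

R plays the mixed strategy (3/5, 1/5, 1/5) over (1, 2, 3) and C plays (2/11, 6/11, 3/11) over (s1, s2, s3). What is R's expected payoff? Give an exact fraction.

113/55

Against (2/11, 6/11, 3/11), each row's expected payoff is 1: 17/11; 2: 49/11; 3: 13/11.
Taking the (3/5, 1/5, 1/5)-weighted average: (3/5)·(17/11) + (1/5)·(49/11) + (1/5)·(13/11) = 113/55.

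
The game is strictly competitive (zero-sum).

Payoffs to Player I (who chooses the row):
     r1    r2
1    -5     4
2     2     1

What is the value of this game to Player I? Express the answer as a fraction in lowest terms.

Row minima are -5 and 1, so Player I's maximin is 1; column maxima are 2 and 4, so Player II's minimax is 2. These differ, so the equilibrium is in mixed strategies.
Let Player I play 1 with probability p. Player II is indifferent when −5p + 2(1−p) = 4p + (1−p), giving p = 1/10.
Let Player II play r1 with probability q. Player I is indifferent when −5q + 4(1−q) = 2q + (1−q), giving q = 3/10.
The value is -5·(3/10) + (4)·(7/10) = 13/10.

13/10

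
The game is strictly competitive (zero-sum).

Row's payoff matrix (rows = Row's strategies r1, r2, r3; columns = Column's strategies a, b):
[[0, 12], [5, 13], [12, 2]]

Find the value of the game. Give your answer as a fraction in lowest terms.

73/9

Row r1 is strictly dominated by row r2, so Row never plays it.
The remaining 2×2 game on (r2, r3) × (a, b) has no saddle point. Let Row play r2 with probability p; indifference gives 5p + 12(1−p) = 13p + 2(1−p), so p = 5/9.
Similarly Column's optimal q on a is 11/18, and the value is 5·(11/18) + (13)·(7/18) = 73/9.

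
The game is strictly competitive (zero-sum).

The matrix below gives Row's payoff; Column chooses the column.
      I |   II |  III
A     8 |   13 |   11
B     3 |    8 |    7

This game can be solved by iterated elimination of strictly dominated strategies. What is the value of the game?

8

Column III is strictly dominated by I for Column (8<11, 3<7); eliminate III.
Column II is strictly dominated by I for Column (8<13, 3<8); eliminate II.
Row B is strictly dominated by row A (8>3); eliminate B.
Only (A, I) remains, with payoff 8.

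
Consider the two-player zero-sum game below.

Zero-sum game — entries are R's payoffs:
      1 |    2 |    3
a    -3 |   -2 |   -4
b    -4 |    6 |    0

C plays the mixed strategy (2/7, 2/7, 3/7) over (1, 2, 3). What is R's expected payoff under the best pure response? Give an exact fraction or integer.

a: (-3)·(2/7) + (-2)·(2/7) + (-4)·(3/7) = -22/7.
b: (-4)·(2/7) + (6)·(2/7) + (0)·(3/7) = 4/7.
The best pure response is b with expected payoff 4/7.

4/7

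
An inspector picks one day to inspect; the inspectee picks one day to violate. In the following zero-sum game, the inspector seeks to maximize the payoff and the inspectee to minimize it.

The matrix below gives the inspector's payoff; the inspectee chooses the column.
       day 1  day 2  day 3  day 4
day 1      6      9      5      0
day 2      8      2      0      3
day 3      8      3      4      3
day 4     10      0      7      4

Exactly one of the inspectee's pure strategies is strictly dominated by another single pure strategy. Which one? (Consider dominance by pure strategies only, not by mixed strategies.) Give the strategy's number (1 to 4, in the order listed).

1

The inspectee prefers columns that give the inspector less. Compare day 1 with day 3: 5 < 6, 0 < 8, 4 < 8, 7 < 10.
So day 3 strictly dominates day 1 for the inspectee; day 1 is strictly dominated.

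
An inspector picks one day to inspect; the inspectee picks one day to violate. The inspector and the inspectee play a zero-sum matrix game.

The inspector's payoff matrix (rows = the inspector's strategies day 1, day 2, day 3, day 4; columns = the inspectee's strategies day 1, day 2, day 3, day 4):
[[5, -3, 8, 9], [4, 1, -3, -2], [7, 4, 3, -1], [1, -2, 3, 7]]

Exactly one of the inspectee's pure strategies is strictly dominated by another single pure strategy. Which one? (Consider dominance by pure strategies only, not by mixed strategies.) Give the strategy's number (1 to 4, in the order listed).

1

The inspectee prefers columns that give the inspector less. Compare day 1 with day 2: -3 < 5, 1 < 4, 4 < 7, -2 < 1.
So day 2 strictly dominates day 1 for the inspectee; day 1 is strictly dominated.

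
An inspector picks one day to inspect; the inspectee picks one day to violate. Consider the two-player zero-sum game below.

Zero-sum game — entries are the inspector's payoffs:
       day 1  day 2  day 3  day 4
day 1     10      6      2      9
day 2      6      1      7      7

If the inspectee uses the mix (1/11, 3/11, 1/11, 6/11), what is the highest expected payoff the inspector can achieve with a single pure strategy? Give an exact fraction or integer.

84/11

day 1: (10)·(1/11) + (6)·(3/11) + (2)·(1/11) + (9)·(6/11) = 84/11.
day 2: (6)·(1/11) + (1)·(3/11) + (7)·(1/11) + (7)·(6/11) = 58/11.
The best pure response is day 1 with expected payoff 84/11.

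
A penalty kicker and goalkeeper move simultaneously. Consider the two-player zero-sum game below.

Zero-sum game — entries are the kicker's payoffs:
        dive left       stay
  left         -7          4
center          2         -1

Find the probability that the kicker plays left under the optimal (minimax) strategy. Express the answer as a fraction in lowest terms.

3/14

Row minima are -7 and -1, so the kicker's maximin is -1; column maxima are 2 and 4, so the goalkeeper's minimax is 2. These differ, so the equilibrium is in mixed strategies.
Let the kicker play left with probability p. The goalkeeper is indifferent when −7p + 2(1−p) = 4p − (1−p), giving p = 3/14.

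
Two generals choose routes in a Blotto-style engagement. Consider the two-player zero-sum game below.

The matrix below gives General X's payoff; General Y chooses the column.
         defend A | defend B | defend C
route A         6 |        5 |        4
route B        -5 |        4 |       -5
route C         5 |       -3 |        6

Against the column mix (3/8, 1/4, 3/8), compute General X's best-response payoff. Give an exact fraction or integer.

route A: (6)·(3/8) + (5)·(1/4) + (4)·(3/8) = 5.
route B: (-5)·(3/8) + (4)·(1/4) + (-5)·(3/8) = -11/4.
route C: (5)·(3/8) + (-3)·(1/4) + (6)·(3/8) = 27/8.
The best pure response is route A with expected payoff 5.

5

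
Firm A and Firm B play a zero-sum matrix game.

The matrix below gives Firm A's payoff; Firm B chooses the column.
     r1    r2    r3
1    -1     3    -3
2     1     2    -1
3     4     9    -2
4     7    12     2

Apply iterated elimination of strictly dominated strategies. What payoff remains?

Row 2 is strictly dominated by row 4 (7>1, 12>2, 2>-1); eliminate 2.
Row 3 is strictly dominated by row 4 (7>4, 12>9, 2>-2); eliminate 3.
Column r1 is strictly dominated by r3 for Firm B (-3<-1, 2<7); eliminate r1.
Row 1 is strictly dominated by row 4 (12>3, 2>-3); eliminate 1.
Column r2 is strictly dominated by r3 for Firm B (2<12); eliminate r2.
Only (4, r3) remains, with payoff 2.

2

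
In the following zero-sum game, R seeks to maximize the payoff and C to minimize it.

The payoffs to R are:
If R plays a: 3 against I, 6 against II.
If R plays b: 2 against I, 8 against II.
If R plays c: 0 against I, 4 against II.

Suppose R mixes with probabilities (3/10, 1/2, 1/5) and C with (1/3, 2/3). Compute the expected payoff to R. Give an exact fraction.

Against (1/3, 2/3), each row's expected payoff is a: 5; b: 6; c: 8/3.
Taking the (3/10, 1/2, 1/5)-weighted average: (3/10)·(5) + (1/2)·(6) + (1/5)·(8/3) = 151/30.

151/30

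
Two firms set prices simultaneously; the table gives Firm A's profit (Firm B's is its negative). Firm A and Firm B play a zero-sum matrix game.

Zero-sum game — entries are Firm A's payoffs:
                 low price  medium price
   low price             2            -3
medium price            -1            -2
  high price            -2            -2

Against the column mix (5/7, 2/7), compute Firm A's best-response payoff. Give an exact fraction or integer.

4/7

low price: (2)·(5/7) + (-3)·(2/7) = 4/7.
medium price: (-1)·(5/7) + (-2)·(2/7) = -9/7.
high price: (-2)·(5/7) + (-2)·(2/7) = -2.
The best pure response is low price with expected payoff 4/7.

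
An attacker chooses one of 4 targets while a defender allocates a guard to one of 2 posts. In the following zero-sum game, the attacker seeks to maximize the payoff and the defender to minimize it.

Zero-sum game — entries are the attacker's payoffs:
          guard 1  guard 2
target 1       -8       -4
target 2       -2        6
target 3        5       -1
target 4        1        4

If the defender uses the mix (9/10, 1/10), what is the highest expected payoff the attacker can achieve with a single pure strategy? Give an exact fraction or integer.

target 1: (-8)·(9/10) + (-4)·(1/10) = -38/5.
target 2: (-2)·(9/10) + (6)·(1/10) = -6/5.
target 3: (5)·(9/10) + (-1)·(1/10) = 22/5.
target 4: (1)·(9/10) + (4)·(1/10) = 13/10.
The best pure response is target 3 with expected payoff 22/5.

22/5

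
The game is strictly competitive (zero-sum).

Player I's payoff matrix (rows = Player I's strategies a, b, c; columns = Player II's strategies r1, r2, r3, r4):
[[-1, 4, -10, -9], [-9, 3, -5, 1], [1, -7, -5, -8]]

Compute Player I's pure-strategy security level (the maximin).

The worst-case payoff for each row is a: -10, b: -9, c: -8.
The best of these is -8.

-8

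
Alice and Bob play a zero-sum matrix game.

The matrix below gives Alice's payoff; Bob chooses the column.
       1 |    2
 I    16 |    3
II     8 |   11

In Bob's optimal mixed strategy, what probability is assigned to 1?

1/2

Row minima are 3 and 8, so Alice's maximin is 8; column maxima are 16 and 11, so Bob's minimax is 11. These differ, so the equilibrium is in mixed strategies.
Let Bob play 1 with probability q. Alice is indifferent when 16q + 3(1−q) = 8q + 11(1−q), giving q = 1/2.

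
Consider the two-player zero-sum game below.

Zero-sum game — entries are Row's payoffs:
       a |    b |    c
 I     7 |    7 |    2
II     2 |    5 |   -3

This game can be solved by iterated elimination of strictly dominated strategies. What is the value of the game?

2

Row II is strictly dominated by row I (7>2, 7>5, 2>-3); eliminate II.
Column b is strictly dominated by c for Column (2<7); eliminate b.
Column a is strictly dominated by c for Column (2<7); eliminate a.
Only (I, c) remains, with payoff 2.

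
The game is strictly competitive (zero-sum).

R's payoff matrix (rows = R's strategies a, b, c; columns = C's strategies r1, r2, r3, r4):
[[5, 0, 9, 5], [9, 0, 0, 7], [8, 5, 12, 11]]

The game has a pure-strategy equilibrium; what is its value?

5

Row minima: 0, 0, 5 → R's maximin is 5.
Column maxima: 9, 5, 12, 11 → C's minimax is 5.
They coincide at (c, r2), so the value is 5.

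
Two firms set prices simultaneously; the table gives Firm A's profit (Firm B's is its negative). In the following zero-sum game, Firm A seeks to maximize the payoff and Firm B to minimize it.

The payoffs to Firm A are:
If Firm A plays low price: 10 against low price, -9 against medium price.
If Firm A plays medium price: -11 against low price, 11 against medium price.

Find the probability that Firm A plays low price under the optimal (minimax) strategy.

22/41

Row minima are -9 and -11, so Firm A's maximin is -9; column maxima are 10 and 11, so Firm B's minimax is 10. These differ, so the equilibrium is in mixed strategies.
Let Firm A play low price with probability p. Firm B is indifferent when 10p − 11(1−p) = −9p + 11(1−p), giving p = 22/41.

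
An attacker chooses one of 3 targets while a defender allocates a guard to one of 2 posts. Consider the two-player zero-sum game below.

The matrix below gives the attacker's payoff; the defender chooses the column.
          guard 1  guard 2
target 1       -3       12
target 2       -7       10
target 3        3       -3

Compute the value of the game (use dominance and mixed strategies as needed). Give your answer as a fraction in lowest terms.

Row target 2 is strictly dominated by row target 1, so the attacker never plays it.
The remaining 2×2 game on (target 1, target 3) × (guard 1, guard 2) has no saddle point. Let the attacker play target 1 with probability p; indifference gives −3p + 3(1−p) = 12p − 3(1−p), so p = 2/7.
Similarly the defender's optimal q on guard 1 is 5/7, and the value is -3·(5/7) + (12)·(2/7) = 9/7.

9/7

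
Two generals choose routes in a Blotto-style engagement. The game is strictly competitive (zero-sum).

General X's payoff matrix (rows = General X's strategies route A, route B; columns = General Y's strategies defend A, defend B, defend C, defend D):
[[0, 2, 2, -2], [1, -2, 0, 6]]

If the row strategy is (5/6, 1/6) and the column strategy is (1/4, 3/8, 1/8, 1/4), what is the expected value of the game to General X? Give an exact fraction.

7/12

Against (1/4, 3/8, 1/8, 1/4), each row's expected payoff is route A: 1/2; route B: 1.
Taking the (5/6, 1/6)-weighted average: (5/6)·(1/2) + (1/6)·(1) = 7/12.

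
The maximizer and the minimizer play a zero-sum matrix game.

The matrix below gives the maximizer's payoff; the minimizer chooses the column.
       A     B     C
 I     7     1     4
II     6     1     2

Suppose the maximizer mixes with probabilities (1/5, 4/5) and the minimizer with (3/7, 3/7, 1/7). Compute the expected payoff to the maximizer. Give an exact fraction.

24/7

Against (3/7, 3/7, 1/7), each row's expected payoff is I: 4; II: 23/7.
Taking the (1/5, 4/5)-weighted average: (1/5)·(4) + (4/5)·(23/7) = 24/7.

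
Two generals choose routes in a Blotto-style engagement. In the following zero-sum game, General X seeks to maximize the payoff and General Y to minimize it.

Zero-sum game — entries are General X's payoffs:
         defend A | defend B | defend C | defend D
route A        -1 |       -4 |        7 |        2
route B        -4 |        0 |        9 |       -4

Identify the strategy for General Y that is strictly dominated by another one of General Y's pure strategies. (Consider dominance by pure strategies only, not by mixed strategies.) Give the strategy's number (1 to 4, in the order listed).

General Y prefers columns that give General X less. Compare defend C with defend A: -1 < 7, -4 < 9.
So defend A strictly dominates defend C for General Y; defend C is strictly dominated.

3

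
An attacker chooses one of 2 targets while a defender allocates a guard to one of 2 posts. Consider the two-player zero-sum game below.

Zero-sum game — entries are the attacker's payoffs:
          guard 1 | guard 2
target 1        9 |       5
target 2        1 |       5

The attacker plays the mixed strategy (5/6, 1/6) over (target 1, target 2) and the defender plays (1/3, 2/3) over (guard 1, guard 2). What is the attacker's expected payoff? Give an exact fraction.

53/9

Against (1/3, 2/3), each row's expected payoff is target 1: 19/3; target 2: 11/3.
Taking the (5/6, 1/6)-weighted average: (5/6)·(19/3) + (1/6)·(11/3) = 53/9.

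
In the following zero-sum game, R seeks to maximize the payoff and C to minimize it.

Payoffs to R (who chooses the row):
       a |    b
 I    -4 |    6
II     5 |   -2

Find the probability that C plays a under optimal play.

8/17

Row minima are -4 and -2, so R's maximin is -2; column maxima are 5 and 6, so C's minimax is 5. These differ, so the equilibrium is in mixed strategies.
Let C play a with probability q. R is indifferent when −4q + 6(1−q) = 5q − 2(1−q), giving q = 8/17.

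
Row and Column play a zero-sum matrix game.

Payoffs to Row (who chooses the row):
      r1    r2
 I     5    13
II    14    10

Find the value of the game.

11

Row minima are 5 and 10, so Row's maximin is 10; column maxima are 14 and 13, so Column's minimax is 13. These differ, so the equilibrium is in mixed strategies.
Let Row play I with probability p. Column is indifferent when 5p + 14(1−p) = 13p + 10(1−p), giving p = 1/3.
Let Column play r1 with probability q. Row is indifferent when 5q + 13(1−q) = 14q + 10(1−q), giving q = 1/4.
The value is 5·(1/4) + (13)·(3/4) = 11.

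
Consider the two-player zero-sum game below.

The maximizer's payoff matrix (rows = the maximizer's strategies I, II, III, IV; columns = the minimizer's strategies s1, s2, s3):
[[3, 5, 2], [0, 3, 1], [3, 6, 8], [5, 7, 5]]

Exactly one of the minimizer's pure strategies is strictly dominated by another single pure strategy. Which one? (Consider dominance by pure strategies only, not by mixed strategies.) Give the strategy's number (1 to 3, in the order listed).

The minimizer prefers columns that give the maximizer less. Compare s2 with s1: 3 < 5, 0 < 3, 3 < 6, 5 < 7.
So s1 strictly dominates s2 for the minimizer; s2 is strictly dominated.

2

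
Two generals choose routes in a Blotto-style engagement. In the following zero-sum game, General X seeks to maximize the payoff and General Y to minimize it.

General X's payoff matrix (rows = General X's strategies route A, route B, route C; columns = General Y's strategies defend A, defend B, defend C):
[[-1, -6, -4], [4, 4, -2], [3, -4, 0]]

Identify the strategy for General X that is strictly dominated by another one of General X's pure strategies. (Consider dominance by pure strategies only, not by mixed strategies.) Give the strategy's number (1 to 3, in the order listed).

1

Compare route A with route B: 4 > -1, 4 > -6, -2 > -4.
So route B strictly dominates route A for General X; route A is strictly dominated.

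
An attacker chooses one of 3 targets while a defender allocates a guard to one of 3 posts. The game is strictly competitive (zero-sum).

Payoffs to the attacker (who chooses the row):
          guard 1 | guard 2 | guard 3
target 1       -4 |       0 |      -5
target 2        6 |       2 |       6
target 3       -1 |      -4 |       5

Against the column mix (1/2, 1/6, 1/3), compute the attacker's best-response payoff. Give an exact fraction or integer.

16/3

target 1: (-4)·(1/2) + (0)·(1/6) + (-5)·(1/3) = -11/3.
target 2: (6)·(1/2) + (2)·(1/6) + (6)·(1/3) = 16/3.
target 3: (-1)·(1/2) + (-4)·(1/6) + (5)·(1/3) = 1/2.
The best pure response is target 2 with expected payoff 16/3.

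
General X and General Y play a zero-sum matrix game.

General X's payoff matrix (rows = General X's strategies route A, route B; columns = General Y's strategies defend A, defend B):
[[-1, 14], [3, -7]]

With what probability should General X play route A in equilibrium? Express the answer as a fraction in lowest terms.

2/5

Row minima are -1 and -7, so General X's maximin is -1; column maxima are 3 and 14, so General Y's minimax is 3. These differ, so the equilibrium is in mixed strategies.
Let General X play route A with probability p. General Y is indifferent when −p + 3(1−p) = 14p − 7(1−p), giving p = 2/5.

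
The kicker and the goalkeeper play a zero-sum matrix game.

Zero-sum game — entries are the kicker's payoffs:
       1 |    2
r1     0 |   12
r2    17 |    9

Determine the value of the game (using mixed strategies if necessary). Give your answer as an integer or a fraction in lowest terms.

Row minima are 0 and 9, so the kicker's maximin is 9; column maxima are 17 and 12, so the goalkeeper's minimax is 12. These differ, so the equilibrium is in mixed strategies.
Let the kicker play r1 with probability p. The goalkeeper is indifferent when 17(1−p) = 12p + 9(1−p), giving p = 2/5.
Let the goalkeeper play 1 with probability q. The kicker is indifferent when 12(1−q) = 17q + 9(1−q), giving q = 3/20.
The value is 0·(3/20) + (12)·(17/20) = 51/5.

51/5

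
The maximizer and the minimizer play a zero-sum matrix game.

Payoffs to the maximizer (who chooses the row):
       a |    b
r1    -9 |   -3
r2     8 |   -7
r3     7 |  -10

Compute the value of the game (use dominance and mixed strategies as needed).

Row r3 is strictly dominated by row r2, so the maximizer never plays it.
The remaining 2×2 game on (r1, r2) × (a, b) has no saddle point. Let the maximizer play r1 with probability p; indifference gives −9p + 8(1−p) = −3p − 7(1−p), so p = 5/7.
Similarly the minimizer's optimal q on a is 4/21, and the value is -9·(4/21) + (-3)·(17/21) = -29/7.

-29/7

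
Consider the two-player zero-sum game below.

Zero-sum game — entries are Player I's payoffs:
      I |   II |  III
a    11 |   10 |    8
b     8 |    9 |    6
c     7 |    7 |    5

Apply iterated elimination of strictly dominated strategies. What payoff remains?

Row b is strictly dominated by row a (11>8, 10>9, 8>6); eliminate b.
Row c is strictly dominated by row a (11>7, 10>7, 8>5); eliminate c.
Column I is strictly dominated by II for Player II (10<11); eliminate I.
Column II is strictly dominated by III for Player II (8<10); eliminate II.
Only (a, III) remains, with payoff 8.

8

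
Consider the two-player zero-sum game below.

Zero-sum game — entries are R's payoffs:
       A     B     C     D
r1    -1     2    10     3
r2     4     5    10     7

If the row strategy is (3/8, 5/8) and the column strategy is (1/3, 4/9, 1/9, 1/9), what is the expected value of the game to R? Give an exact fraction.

299/72

Against (1/3, 4/9, 1/9, 1/9), each row's expected payoff is r1: 2; r2: 49/9.
Taking the (3/8, 5/8)-weighted average: (3/8)·(2) + (5/8)·(49/9) = 299/72.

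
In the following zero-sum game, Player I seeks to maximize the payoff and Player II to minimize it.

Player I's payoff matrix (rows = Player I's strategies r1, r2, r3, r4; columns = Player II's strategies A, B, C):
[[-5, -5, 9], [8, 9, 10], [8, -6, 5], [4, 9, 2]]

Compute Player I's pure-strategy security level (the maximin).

The worst-case payoff for each row is r1: -5, r2: 8, r3: -6, r4: 2.
The best of these is 8.

8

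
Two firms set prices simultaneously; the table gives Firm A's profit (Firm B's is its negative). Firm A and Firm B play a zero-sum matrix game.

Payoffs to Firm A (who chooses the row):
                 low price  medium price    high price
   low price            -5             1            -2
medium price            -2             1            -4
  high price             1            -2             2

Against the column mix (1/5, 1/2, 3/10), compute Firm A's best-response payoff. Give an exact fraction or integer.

low price: (-5)·(1/5) + (1)·(1/2) + (-2)·(3/10) = -11/10.
medium price: (-2)·(1/5) + (1)·(1/2) + (-4)·(3/10) = -11/10.
high price: (1)·(1/5) + (-2)·(1/2) + (2)·(3/10) = -1/5.
The best pure response is high price with expected payoff -1/5.

-1/5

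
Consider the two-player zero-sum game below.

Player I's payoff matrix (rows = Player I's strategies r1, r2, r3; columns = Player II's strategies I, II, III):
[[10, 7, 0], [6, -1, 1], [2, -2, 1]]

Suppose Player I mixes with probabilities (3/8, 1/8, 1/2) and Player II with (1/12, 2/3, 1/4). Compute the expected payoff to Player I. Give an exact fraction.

Against (1/12, 2/3, 1/4), each row's expected payoff is r1: 11/2; r2: 1/12; r3: -11/12.
Taking the (3/8, 1/8, 1/2)-weighted average: (3/8)·(11/2) + (1/8)·(1/12) + (1/2)·(-11/12) = 155/96.

155/96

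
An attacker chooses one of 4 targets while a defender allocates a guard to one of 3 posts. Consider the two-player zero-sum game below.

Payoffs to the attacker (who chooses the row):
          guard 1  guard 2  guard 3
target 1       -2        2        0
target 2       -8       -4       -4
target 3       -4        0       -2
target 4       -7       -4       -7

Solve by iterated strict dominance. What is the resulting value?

Column guard 2 is strictly dominated by guard 1 for the defender (-2<2, -8<-4, -4<0, -7<-4); eliminate guard 2.
Row target 3 is strictly dominated by row target 1 (-2>-4, 0>-2); eliminate target 3.
Row target 4 is strictly dominated by row target 1 (-2>-7, 0>-7); eliminate target 4.
Column guard 3 is strictly dominated by guard 1 for the defender (-2<0, -8<-4); eliminate guard 3.
Row target 2 is strictly dominated by row target 1 (-2>-8); eliminate target 2.
Only (target 1, guard 1) remains, with payoff -2.

-2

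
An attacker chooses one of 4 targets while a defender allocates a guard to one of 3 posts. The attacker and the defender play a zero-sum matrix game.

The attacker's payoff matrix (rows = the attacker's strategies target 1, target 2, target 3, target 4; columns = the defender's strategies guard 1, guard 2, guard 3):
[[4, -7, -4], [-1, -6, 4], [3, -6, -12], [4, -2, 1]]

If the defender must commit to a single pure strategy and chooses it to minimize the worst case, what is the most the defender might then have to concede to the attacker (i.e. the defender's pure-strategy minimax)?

-2

The worst case (largest entry) in each column is guard 1: 4, guard 2: -2, guard 3: 4.
The best (smallest) of these is -2.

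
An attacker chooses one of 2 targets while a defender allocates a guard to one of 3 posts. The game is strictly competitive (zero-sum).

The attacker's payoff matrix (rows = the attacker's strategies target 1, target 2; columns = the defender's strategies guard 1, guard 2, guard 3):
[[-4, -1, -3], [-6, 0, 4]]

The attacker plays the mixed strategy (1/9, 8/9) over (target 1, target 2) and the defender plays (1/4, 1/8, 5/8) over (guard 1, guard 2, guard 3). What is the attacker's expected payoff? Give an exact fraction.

5/9

Against (1/4, 1/8, 5/8), each row's expected payoff is target 1: -3; target 2: 1.
Taking the (1/9, 8/9)-weighted average: (1/9)·(-3) + (8/9)·(1) = 5/9.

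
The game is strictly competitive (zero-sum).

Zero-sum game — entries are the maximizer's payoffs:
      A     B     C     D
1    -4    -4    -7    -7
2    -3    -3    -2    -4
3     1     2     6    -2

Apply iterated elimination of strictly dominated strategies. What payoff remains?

Column B is strictly dominated by D for the minimizer (-7<-4, -4<-3, -2<2); eliminate B.
Column A is strictly dominated by D for the minimizer (-7<-4, -4<-3, -2<1); eliminate A.
Row 2 is strictly dominated by row 3 (6>-2, -2>-4); eliminate 2.
Row 1 is strictly dominated by row 3 (6>-7, -2>-7); eliminate 1.
Column C is strictly dominated by D for the minimizer (-2<6); eliminate C.
Only (3, D) remains, with payoff -2.

-2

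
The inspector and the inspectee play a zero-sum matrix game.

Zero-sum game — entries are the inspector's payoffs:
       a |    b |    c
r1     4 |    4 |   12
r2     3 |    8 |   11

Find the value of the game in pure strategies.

Row minima: 4, 3 → the inspector's maximin is 4.
Column maxima: 4, 8, 12 → the inspectee's minimax is 4.
They coincide at (r1, a), so the value is 4.

4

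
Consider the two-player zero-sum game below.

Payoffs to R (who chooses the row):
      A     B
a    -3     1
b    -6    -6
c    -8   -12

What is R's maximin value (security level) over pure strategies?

The worst-case payoff for each row is a: -3, b: -6, c: -12.
The best of these is -3.

-3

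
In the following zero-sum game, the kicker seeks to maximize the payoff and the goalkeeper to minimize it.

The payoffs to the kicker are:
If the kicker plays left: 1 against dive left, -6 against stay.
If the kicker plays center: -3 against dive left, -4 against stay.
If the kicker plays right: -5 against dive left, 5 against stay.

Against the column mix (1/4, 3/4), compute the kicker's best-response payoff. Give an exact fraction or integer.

left: (1)·(1/4) + (-6)·(3/4) = -17/4.
center: (-3)·(1/4) + (-4)·(3/4) = -15/4.
right: (-5)·(1/4) + (5)·(3/4) = 5/2.
The best pure response is right with expected payoff 5/2.

5/2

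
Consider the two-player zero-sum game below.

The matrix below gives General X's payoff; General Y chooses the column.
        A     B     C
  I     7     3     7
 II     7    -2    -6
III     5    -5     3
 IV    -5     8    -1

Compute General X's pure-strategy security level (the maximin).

The worst-case payoff for each row is I: 3, II: -6, III: -5, IV: -5.
The best of these is 3.

3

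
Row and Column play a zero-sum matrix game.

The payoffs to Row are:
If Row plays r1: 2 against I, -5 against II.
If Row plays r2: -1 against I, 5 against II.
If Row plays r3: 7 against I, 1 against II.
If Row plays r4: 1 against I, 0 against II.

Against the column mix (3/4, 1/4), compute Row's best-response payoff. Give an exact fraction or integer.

r1: (2)·(3/4) + (-5)·(1/4) = 1/4.
r2: (-1)·(3/4) + (5)·(1/4) = 1/2.
r3: (7)·(3/4) + (1)·(1/4) = 11/2.
r4: (1)·(3/4) + (0)·(1/4) = 3/4.
The best pure response is r3 with expected payoff 11/2.

11/2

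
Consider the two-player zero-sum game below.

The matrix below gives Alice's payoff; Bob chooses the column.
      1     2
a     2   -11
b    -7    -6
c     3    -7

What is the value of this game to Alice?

-67/11

Row a is strictly dominated by row c, so Alice never plays it.
The remaining 2×2 game on (b, c) × (1, 2) has no saddle point. Let Alice play b with probability p; indifference gives −7p + 3(1−p) = −6p − 7(1−p), so p = 10/11.
Similarly Bob's optimal q on 1 is 1/11, and the value is -7·(1/11) + (-6)·(10/11) = -67/11.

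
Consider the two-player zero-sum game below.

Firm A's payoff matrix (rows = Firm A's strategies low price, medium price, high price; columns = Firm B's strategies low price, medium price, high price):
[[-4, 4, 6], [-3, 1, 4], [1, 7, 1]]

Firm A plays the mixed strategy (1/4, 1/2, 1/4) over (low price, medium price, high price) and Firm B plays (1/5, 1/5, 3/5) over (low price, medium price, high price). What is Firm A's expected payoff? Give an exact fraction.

Against (1/5, 1/5, 3/5), each row's expected payoff is low price: 18/5; medium price: 2; high price: 11/5.
Taking the (1/4, 1/2, 1/4)-weighted average: (1/4)·(18/5) + (1/2)·(2) + (1/4)·(11/5) = 49/20.

49/20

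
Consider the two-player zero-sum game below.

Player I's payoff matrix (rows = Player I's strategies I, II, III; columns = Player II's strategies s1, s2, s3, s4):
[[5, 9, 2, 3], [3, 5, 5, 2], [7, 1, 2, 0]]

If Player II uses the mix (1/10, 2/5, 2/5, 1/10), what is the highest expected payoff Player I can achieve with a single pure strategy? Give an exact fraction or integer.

I: (5)·(1/10) + (9)·(2/5) + (2)·(2/5) + (3)·(1/10) = 26/5.
II: (3)·(1/10) + (5)·(2/5) + (5)·(2/5) + (2)·(1/10) = 9/2.
III: (7)·(1/10) + (1)·(2/5) + (2)·(2/5) + (0)·(1/10) = 19/10.
The best pure response is I with expected payoff 26/5.

26/5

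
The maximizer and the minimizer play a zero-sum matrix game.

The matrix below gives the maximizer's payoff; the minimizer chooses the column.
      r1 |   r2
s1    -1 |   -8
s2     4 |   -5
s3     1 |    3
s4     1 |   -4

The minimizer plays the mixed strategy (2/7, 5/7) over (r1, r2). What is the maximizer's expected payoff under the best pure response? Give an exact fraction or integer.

s1: (-1)·(2/7) + (-8)·(5/7) = -6.
s2: (4)·(2/7) + (-5)·(5/7) = -17/7.
s3: (1)·(2/7) + (3)·(5/7) = 17/7.
s4: (1)·(2/7) + (-4)·(5/7) = -18/7.
The best pure response is s3 with expected payoff 17/7.

17/7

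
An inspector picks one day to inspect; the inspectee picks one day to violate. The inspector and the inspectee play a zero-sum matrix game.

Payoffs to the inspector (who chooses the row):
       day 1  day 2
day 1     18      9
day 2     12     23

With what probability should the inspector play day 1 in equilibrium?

11/20

Row minima are 9 and 12, so the inspector's maximin is 12; column maxima are 18 and 23, so the inspectee's minimax is 18. These differ, so the equilibrium is in mixed strategies.
Let the inspector play day 1 with probability p. The inspectee is indifferent when 18p + 12(1−p) = 9p + 23(1−p), giving p = 11/20.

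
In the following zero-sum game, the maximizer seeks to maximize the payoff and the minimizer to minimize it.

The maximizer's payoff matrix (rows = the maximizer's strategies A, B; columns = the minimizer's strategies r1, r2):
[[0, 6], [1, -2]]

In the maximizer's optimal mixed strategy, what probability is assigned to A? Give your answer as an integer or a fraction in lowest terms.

Row minima are 0 and -2, so the maximizer's maximin is 0; column maxima are 1 and 6, so the minimizer's minimax is 1. These differ, so the equilibrium is in mixed strategies.
Let the maximizer play A with probability p. The minimizer is indifferent when (1−p) = 6p − 2(1−p), giving p = 1/3.

1/3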